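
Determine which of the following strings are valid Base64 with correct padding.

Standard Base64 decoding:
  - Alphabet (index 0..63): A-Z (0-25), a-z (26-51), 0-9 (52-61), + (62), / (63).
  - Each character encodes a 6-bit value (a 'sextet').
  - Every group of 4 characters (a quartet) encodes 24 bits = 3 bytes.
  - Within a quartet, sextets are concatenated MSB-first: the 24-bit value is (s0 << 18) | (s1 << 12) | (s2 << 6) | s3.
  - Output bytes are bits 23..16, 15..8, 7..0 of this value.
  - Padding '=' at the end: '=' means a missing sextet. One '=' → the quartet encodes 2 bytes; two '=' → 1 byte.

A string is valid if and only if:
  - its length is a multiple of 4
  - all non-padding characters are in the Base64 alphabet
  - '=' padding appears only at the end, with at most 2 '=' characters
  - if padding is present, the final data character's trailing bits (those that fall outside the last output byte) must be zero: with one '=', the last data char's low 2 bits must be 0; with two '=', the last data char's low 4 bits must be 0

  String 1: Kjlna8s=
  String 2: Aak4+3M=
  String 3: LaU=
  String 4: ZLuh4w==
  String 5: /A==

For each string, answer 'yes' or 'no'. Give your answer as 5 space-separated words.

String 1: 'Kjlna8s=' → valid
String 2: 'Aak4+3M=' → valid
String 3: 'LaU=' → valid
String 4: 'ZLuh4w==' → valid
String 5: '/A==' → valid

Answer: yes yes yes yes yes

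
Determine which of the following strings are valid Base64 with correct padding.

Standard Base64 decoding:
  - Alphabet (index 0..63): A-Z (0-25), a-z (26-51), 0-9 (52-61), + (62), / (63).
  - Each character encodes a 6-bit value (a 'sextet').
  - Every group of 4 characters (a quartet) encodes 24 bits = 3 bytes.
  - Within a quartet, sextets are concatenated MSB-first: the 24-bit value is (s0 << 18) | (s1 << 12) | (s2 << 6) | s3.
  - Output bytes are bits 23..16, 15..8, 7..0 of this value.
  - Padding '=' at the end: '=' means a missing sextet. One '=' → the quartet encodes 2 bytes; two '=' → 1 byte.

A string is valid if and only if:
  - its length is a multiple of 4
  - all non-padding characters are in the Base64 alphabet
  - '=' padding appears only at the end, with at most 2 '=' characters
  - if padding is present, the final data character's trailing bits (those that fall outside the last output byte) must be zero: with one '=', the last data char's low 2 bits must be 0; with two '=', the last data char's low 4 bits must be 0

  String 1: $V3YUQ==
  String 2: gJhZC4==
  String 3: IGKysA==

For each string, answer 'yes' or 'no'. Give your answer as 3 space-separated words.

Answer: no no yes

Derivation:
String 1: '$V3YUQ==' → invalid (bad char(s): ['$'])
String 2: 'gJhZC4==' → invalid (bad trailing bits)
String 3: 'IGKysA==' → valid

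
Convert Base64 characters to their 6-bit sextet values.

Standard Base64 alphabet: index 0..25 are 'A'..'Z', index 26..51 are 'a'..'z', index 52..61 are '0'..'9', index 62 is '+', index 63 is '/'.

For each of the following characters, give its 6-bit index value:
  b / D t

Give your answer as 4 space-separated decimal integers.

'b': a..z range, 26 + ord('b') − ord('a') = 27
'/': index 63
'D': A..Z range, ord('D') − ord('A') = 3
't': a..z range, 26 + ord('t') − ord('a') = 45

Answer: 27 63 3 45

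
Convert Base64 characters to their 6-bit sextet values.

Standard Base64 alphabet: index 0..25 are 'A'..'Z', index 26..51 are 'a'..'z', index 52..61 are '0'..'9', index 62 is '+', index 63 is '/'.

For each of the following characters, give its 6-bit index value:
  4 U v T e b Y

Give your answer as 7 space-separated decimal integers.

'4': 0..9 range, 52 + ord('4') − ord('0') = 56
'U': A..Z range, ord('U') − ord('A') = 20
'v': a..z range, 26 + ord('v') − ord('a') = 47
'T': A..Z range, ord('T') − ord('A') = 19
'e': a..z range, 26 + ord('e') − ord('a') = 30
'b': a..z range, 26 + ord('b') − ord('a') = 27
'Y': A..Z range, ord('Y') − ord('A') = 24

Answer: 56 20 47 19 30 27 24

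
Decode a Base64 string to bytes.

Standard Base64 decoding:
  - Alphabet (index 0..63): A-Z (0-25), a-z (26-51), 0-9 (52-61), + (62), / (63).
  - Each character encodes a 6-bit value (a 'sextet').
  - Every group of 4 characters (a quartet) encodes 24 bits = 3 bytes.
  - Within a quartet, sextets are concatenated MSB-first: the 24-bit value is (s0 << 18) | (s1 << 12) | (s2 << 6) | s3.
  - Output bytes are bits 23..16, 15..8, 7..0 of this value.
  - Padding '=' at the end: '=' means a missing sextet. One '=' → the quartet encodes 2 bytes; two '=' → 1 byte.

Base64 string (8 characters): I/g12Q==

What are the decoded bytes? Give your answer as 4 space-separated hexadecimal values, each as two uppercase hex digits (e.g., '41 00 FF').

After char 0 ('I'=8): chars_in_quartet=1 acc=0x8 bytes_emitted=0
After char 1 ('/'=63): chars_in_quartet=2 acc=0x23F bytes_emitted=0
After char 2 ('g'=32): chars_in_quartet=3 acc=0x8FE0 bytes_emitted=0
After char 3 ('1'=53): chars_in_quartet=4 acc=0x23F835 -> emit 23 F8 35, reset; bytes_emitted=3
After char 4 ('2'=54): chars_in_quartet=1 acc=0x36 bytes_emitted=3
After char 5 ('Q'=16): chars_in_quartet=2 acc=0xD90 bytes_emitted=3
Padding '==': partial quartet acc=0xD90 -> emit D9; bytes_emitted=4

Answer: 23 F8 35 D9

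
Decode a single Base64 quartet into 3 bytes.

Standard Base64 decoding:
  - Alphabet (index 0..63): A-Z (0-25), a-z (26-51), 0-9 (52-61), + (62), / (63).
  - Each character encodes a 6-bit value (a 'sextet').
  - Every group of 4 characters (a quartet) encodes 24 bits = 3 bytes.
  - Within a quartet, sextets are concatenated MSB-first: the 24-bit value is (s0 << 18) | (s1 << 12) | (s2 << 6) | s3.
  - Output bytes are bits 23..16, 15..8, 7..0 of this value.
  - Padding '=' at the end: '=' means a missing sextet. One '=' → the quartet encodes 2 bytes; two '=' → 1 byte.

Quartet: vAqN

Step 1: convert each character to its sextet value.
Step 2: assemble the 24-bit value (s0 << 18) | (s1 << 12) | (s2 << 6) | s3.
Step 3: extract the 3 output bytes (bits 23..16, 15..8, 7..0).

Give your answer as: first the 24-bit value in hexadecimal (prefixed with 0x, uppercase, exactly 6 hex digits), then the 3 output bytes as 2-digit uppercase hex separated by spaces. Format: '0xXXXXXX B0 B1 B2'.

Sextets: v=47, A=0, q=42, N=13
24-bit: (47<<18) | (0<<12) | (42<<6) | 13
      = 0xBC0000 | 0x000000 | 0x000A80 | 0x00000D
      = 0xBC0A8D
Bytes: (v>>16)&0xFF=BC, (v>>8)&0xFF=0A, v&0xFF=8D

Answer: 0xBC0A8D BC 0A 8D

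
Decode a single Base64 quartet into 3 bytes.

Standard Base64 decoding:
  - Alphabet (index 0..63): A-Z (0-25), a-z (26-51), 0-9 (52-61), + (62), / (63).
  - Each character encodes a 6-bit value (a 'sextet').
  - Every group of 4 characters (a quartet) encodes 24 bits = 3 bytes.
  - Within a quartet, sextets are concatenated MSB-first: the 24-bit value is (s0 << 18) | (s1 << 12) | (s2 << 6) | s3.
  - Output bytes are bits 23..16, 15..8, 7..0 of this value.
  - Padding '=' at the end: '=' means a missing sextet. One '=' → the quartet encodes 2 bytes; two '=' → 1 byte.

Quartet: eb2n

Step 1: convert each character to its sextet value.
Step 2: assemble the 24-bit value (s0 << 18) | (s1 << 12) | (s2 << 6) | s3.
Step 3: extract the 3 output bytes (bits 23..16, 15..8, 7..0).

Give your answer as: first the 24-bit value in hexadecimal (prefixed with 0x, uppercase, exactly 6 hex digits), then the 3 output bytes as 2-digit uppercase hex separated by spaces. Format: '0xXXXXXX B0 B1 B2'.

Answer: 0x79BDA7 79 BD A7

Derivation:
Sextets: e=30, b=27, 2=54, n=39
24-bit: (30<<18) | (27<<12) | (54<<6) | 39
      = 0x780000 | 0x01B000 | 0x000D80 | 0x000027
      = 0x79BDA7
Bytes: (v>>16)&0xFF=79, (v>>8)&0xFF=BD, v&0xFF=A7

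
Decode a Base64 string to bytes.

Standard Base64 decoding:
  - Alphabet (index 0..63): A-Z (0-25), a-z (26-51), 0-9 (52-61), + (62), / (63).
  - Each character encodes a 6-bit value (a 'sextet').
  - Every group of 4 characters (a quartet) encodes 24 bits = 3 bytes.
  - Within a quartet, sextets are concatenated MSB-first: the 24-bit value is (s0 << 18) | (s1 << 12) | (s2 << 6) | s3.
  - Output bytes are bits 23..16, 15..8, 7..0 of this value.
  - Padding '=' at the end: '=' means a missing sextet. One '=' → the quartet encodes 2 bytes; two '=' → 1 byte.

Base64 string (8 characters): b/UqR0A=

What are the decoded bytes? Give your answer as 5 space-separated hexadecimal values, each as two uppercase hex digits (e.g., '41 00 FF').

Answer: 6F F5 2A 47 40

Derivation:
After char 0 ('b'=27): chars_in_quartet=1 acc=0x1B bytes_emitted=0
After char 1 ('/'=63): chars_in_quartet=2 acc=0x6FF bytes_emitted=0
After char 2 ('U'=20): chars_in_quartet=3 acc=0x1BFD4 bytes_emitted=0
After char 3 ('q'=42): chars_in_quartet=4 acc=0x6FF52A -> emit 6F F5 2A, reset; bytes_emitted=3
After char 4 ('R'=17): chars_in_quartet=1 acc=0x11 bytes_emitted=3
After char 5 ('0'=52): chars_in_quartet=2 acc=0x474 bytes_emitted=3
After char 6 ('A'=0): chars_in_quartet=3 acc=0x11D00 bytes_emitted=3
Padding '=': partial quartet acc=0x11D00 -> emit 47 40; bytes_emitted=5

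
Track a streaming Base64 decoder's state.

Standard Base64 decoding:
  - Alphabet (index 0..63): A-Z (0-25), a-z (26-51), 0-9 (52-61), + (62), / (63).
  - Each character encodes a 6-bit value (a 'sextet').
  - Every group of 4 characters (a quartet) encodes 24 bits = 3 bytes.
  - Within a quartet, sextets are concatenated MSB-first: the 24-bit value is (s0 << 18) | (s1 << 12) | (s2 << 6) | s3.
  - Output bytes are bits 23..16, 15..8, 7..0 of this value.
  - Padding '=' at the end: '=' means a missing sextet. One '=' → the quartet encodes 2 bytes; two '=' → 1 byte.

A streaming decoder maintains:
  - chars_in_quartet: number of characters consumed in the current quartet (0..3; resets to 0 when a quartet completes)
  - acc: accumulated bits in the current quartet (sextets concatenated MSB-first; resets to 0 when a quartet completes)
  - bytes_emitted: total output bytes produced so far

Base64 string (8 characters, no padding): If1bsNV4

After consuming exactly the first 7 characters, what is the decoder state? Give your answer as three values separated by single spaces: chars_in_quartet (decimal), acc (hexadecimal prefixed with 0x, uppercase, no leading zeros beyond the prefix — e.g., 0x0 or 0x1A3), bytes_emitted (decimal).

Answer: 3 0x2C355 3

Derivation:
After char 0 ('I'=8): chars_in_quartet=1 acc=0x8 bytes_emitted=0
After char 1 ('f'=31): chars_in_quartet=2 acc=0x21F bytes_emitted=0
After char 2 ('1'=53): chars_in_quartet=3 acc=0x87F5 bytes_emitted=0
After char 3 ('b'=27): chars_in_quartet=4 acc=0x21FD5B -> emit 21 FD 5B, reset; bytes_emitted=3
After char 4 ('s'=44): chars_in_quartet=1 acc=0x2C bytes_emitted=3
After char 5 ('N'=13): chars_in_quartet=2 acc=0xB0D bytes_emitted=3
After char 6 ('V'=21): chars_in_quartet=3 acc=0x2C355 bytes_emitted=3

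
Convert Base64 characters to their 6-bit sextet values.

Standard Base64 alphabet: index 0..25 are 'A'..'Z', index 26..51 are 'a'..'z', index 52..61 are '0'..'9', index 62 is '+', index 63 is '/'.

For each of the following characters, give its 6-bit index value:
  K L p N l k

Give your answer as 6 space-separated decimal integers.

Answer: 10 11 41 13 37 36

Derivation:
'K': A..Z range, ord('K') − ord('A') = 10
'L': A..Z range, ord('L') − ord('A') = 11
'p': a..z range, 26 + ord('p') − ord('a') = 41
'N': A..Z range, ord('N') − ord('A') = 13
'l': a..z range, 26 + ord('l') − ord('a') = 37
'k': a..z range, 26 + ord('k') − ord('a') = 36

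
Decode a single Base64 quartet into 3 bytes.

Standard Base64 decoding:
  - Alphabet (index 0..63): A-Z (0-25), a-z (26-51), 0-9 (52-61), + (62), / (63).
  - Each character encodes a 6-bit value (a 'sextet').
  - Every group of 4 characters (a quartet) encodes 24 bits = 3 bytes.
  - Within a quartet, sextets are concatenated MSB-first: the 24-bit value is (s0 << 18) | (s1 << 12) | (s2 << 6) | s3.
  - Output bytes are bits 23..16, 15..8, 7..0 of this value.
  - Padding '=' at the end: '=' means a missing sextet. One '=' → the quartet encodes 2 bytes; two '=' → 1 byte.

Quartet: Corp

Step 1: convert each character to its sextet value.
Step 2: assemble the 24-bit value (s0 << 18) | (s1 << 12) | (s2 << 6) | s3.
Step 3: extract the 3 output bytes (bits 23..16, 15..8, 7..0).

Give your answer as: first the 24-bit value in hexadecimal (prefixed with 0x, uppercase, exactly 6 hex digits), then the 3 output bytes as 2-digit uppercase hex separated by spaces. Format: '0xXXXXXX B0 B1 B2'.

Sextets: C=2, o=40, r=43, p=41
24-bit: (2<<18) | (40<<12) | (43<<6) | 41
      = 0x080000 | 0x028000 | 0x000AC0 | 0x000029
      = 0x0A8AE9
Bytes: (v>>16)&0xFF=0A, (v>>8)&0xFF=8A, v&0xFF=E9

Answer: 0x0A8AE9 0A 8A E9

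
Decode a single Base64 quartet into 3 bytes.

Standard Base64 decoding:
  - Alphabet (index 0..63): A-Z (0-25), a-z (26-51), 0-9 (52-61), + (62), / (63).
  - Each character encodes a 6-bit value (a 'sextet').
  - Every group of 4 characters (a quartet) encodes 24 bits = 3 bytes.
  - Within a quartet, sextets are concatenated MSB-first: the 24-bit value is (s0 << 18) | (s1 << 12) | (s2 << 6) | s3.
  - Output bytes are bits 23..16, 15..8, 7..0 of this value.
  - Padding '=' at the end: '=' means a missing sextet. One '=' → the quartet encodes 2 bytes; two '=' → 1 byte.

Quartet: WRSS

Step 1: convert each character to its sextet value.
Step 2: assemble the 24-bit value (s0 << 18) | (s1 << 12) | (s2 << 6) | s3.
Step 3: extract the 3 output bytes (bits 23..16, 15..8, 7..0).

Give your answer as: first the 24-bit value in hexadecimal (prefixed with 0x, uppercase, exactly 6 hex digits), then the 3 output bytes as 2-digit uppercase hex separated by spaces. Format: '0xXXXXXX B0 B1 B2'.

Sextets: W=22, R=17, S=18, S=18
24-bit: (22<<18) | (17<<12) | (18<<6) | 18
      = 0x580000 | 0x011000 | 0x000480 | 0x000012
      = 0x591492
Bytes: (v>>16)&0xFF=59, (v>>8)&0xFF=14, v&0xFF=92

Answer: 0x591492 59 14 92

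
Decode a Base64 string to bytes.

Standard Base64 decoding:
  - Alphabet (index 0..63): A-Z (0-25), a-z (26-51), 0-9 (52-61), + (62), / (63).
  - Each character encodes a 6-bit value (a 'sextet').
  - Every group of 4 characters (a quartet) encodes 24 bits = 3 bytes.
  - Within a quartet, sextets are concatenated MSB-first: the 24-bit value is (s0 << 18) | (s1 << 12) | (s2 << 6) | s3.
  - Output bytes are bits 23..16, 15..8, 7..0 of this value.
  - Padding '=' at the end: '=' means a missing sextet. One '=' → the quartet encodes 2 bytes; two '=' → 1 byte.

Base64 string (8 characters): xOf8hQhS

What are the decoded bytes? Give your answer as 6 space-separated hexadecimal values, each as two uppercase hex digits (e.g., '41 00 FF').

After char 0 ('x'=49): chars_in_quartet=1 acc=0x31 bytes_emitted=0
After char 1 ('O'=14): chars_in_quartet=2 acc=0xC4E bytes_emitted=0
After char 2 ('f'=31): chars_in_quartet=3 acc=0x3139F bytes_emitted=0
After char 3 ('8'=60): chars_in_quartet=4 acc=0xC4E7FC -> emit C4 E7 FC, reset; bytes_emitted=3
After char 4 ('h'=33): chars_in_quartet=1 acc=0x21 bytes_emitted=3
After char 5 ('Q'=16): chars_in_quartet=2 acc=0x850 bytes_emitted=3
After char 6 ('h'=33): chars_in_quartet=3 acc=0x21421 bytes_emitted=3
After char 7 ('S'=18): chars_in_quartet=4 acc=0x850852 -> emit 85 08 52, reset; bytes_emitted=6

Answer: C4 E7 FC 85 08 52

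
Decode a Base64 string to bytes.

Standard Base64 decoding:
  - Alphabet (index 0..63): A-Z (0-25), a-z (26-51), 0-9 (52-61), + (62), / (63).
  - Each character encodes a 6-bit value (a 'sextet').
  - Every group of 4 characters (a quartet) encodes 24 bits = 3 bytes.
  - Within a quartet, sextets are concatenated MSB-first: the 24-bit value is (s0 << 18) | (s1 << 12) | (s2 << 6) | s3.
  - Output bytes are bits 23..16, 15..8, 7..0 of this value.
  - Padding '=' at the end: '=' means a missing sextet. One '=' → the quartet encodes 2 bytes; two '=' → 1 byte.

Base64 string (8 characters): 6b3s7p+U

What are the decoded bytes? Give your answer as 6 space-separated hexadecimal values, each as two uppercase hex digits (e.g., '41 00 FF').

After char 0 ('6'=58): chars_in_quartet=1 acc=0x3A bytes_emitted=0
After char 1 ('b'=27): chars_in_quartet=2 acc=0xE9B bytes_emitted=0
After char 2 ('3'=55): chars_in_quartet=3 acc=0x3A6F7 bytes_emitted=0
After char 3 ('s'=44): chars_in_quartet=4 acc=0xE9BDEC -> emit E9 BD EC, reset; bytes_emitted=3
After char 4 ('7'=59): chars_in_quartet=1 acc=0x3B bytes_emitted=3
After char 5 ('p'=41): chars_in_quartet=2 acc=0xEE9 bytes_emitted=3
After char 6 ('+'=62): chars_in_quartet=3 acc=0x3BA7E bytes_emitted=3
After char 7 ('U'=20): chars_in_quartet=4 acc=0xEE9F94 -> emit EE 9F 94, reset; bytes_emitted=6

Answer: E9 BD EC EE 9F 94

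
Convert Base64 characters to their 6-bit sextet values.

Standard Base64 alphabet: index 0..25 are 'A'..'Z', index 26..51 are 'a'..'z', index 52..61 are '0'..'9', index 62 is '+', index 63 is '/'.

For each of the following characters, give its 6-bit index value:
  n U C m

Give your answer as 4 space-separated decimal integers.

Answer: 39 20 2 38

Derivation:
'n': a..z range, 26 + ord('n') − ord('a') = 39
'U': A..Z range, ord('U') − ord('A') = 20
'C': A..Z range, ord('C') − ord('A') = 2
'm': a..z range, 26 + ord('m') − ord('a') = 38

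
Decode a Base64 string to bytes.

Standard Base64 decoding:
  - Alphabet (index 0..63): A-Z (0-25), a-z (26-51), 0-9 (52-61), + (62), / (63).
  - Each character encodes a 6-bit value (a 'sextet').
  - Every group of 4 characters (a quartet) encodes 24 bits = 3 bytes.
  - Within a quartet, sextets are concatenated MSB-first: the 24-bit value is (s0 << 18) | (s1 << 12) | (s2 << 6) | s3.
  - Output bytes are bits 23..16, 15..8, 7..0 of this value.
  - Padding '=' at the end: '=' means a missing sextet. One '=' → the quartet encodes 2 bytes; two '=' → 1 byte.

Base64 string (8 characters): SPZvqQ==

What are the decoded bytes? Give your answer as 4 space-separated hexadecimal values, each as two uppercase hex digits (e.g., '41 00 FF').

Answer: 48 F6 6F A9

Derivation:
After char 0 ('S'=18): chars_in_quartet=1 acc=0x12 bytes_emitted=0
After char 1 ('P'=15): chars_in_quartet=2 acc=0x48F bytes_emitted=0
After char 2 ('Z'=25): chars_in_quartet=3 acc=0x123D9 bytes_emitted=0
After char 3 ('v'=47): chars_in_quartet=4 acc=0x48F66F -> emit 48 F6 6F, reset; bytes_emitted=3
After char 4 ('q'=42): chars_in_quartet=1 acc=0x2A bytes_emitted=3
After char 5 ('Q'=16): chars_in_quartet=2 acc=0xA90 bytes_emitted=3
Padding '==': partial quartet acc=0xA90 -> emit A9; bytes_emitted=4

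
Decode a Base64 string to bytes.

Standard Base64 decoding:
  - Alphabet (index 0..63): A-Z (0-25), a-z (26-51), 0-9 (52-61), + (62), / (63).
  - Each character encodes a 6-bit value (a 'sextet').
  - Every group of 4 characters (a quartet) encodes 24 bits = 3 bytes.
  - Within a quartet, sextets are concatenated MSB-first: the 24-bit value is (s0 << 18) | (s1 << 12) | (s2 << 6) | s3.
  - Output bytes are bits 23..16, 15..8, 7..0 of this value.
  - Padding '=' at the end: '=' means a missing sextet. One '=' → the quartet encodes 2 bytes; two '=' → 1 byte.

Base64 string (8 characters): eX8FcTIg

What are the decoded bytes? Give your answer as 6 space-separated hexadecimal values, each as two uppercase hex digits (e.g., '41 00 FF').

Answer: 79 7F 05 71 32 20

Derivation:
After char 0 ('e'=30): chars_in_quartet=1 acc=0x1E bytes_emitted=0
After char 1 ('X'=23): chars_in_quartet=2 acc=0x797 bytes_emitted=0
After char 2 ('8'=60): chars_in_quartet=3 acc=0x1E5FC bytes_emitted=0
After char 3 ('F'=5): chars_in_quartet=4 acc=0x797F05 -> emit 79 7F 05, reset; bytes_emitted=3
After char 4 ('c'=28): chars_in_quartet=1 acc=0x1C bytes_emitted=3
After char 5 ('T'=19): chars_in_quartet=2 acc=0x713 bytes_emitted=3
After char 6 ('I'=8): chars_in_quartet=3 acc=0x1C4C8 bytes_emitted=3
After char 7 ('g'=32): chars_in_quartet=4 acc=0x713220 -> emit 71 32 20, reset; bytes_emitted=6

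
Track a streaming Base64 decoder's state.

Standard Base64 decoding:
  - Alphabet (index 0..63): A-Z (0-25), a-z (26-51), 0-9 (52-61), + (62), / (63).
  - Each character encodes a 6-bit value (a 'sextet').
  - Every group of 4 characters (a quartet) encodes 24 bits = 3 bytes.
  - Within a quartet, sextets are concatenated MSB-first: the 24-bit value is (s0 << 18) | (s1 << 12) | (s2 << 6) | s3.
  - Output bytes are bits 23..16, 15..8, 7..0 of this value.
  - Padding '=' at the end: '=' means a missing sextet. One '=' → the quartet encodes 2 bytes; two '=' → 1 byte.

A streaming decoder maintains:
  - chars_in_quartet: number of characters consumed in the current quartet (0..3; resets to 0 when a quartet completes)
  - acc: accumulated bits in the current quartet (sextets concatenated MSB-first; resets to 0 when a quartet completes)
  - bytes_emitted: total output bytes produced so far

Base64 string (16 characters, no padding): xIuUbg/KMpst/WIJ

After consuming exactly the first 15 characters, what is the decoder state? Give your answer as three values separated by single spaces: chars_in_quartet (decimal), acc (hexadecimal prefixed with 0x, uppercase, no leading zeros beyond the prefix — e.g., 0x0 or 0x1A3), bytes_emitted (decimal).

Answer: 3 0x3F588 9

Derivation:
After char 0 ('x'=49): chars_in_quartet=1 acc=0x31 bytes_emitted=0
After char 1 ('I'=8): chars_in_quartet=2 acc=0xC48 bytes_emitted=0
After char 2 ('u'=46): chars_in_quartet=3 acc=0x3122E bytes_emitted=0
After char 3 ('U'=20): chars_in_quartet=4 acc=0xC48B94 -> emit C4 8B 94, reset; bytes_emitted=3
After char 4 ('b'=27): chars_in_quartet=1 acc=0x1B bytes_emitted=3
After char 5 ('g'=32): chars_in_quartet=2 acc=0x6E0 bytes_emitted=3
After char 6 ('/'=63): chars_in_quartet=3 acc=0x1B83F bytes_emitted=3
After char 7 ('K'=10): chars_in_quartet=4 acc=0x6E0FCA -> emit 6E 0F CA, reset; bytes_emitted=6
After char 8 ('M'=12): chars_in_quartet=1 acc=0xC bytes_emitted=6
After char 9 ('p'=41): chars_in_quartet=2 acc=0x329 bytes_emitted=6
After char 10 ('s'=44): chars_in_quartet=3 acc=0xCA6C bytes_emitted=6
After char 11 ('t'=45): chars_in_quartet=4 acc=0x329B2D -> emit 32 9B 2D, reset; bytes_emitted=9
After char 12 ('/'=63): chars_in_quartet=1 acc=0x3F bytes_emitted=9
After char 13 ('W'=22): chars_in_quartet=2 acc=0xFD6 bytes_emitted=9
After char 14 ('I'=8): chars_in_quartet=3 acc=0x3F588 bytes_emitted=9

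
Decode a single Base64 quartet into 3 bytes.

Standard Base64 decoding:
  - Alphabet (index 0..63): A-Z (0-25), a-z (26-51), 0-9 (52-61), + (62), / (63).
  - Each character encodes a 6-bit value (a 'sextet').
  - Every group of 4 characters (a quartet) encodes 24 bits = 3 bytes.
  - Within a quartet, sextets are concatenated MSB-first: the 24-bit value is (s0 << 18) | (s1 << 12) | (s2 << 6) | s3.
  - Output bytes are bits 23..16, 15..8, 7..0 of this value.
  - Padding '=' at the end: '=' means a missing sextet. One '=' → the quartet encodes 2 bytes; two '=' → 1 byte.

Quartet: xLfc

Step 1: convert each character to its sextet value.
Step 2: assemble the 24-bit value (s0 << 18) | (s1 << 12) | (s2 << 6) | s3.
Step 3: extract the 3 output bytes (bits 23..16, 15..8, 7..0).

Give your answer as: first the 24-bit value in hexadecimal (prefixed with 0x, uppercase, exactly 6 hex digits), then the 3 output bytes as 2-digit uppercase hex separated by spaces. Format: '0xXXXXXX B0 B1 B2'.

Sextets: x=49, L=11, f=31, c=28
24-bit: (49<<18) | (11<<12) | (31<<6) | 28
      = 0xC40000 | 0x00B000 | 0x0007C0 | 0x00001C
      = 0xC4B7DC
Bytes: (v>>16)&0xFF=C4, (v>>8)&0xFF=B7, v&0xFF=DC

Answer: 0xC4B7DC C4 B7 DC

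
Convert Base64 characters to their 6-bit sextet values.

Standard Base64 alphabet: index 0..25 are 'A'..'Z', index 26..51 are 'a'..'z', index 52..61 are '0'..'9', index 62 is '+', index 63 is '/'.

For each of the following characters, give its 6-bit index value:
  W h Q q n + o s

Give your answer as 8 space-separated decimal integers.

'W': A..Z range, ord('W') − ord('A') = 22
'h': a..z range, 26 + ord('h') − ord('a') = 33
'Q': A..Z range, ord('Q') − ord('A') = 16
'q': a..z range, 26 + ord('q') − ord('a') = 42
'n': a..z range, 26 + ord('n') − ord('a') = 39
'+': index 62
'o': a..z range, 26 + ord('o') − ord('a') = 40
's': a..z range, 26 + ord('s') − ord('a') = 44

Answer: 22 33 16 42 39 62 40 44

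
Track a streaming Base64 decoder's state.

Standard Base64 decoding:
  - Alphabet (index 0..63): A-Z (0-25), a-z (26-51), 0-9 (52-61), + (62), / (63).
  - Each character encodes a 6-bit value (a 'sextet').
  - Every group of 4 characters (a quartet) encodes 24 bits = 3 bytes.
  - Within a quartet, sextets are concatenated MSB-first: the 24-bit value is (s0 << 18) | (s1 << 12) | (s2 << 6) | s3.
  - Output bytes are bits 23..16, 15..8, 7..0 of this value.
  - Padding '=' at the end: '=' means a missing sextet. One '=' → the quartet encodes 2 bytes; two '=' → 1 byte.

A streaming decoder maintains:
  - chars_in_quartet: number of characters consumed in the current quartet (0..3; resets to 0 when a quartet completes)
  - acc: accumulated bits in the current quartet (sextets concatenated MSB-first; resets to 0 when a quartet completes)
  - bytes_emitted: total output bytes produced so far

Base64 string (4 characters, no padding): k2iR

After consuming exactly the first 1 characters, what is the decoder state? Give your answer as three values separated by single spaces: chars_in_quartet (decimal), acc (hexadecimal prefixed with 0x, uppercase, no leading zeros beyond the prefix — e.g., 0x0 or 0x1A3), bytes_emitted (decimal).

After char 0 ('k'=36): chars_in_quartet=1 acc=0x24 bytes_emitted=0

Answer: 1 0x24 0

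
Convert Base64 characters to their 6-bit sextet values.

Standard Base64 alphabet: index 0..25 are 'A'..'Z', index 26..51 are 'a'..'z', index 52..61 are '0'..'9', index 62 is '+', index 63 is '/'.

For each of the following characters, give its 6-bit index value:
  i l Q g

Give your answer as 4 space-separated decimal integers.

'i': a..z range, 26 + ord('i') − ord('a') = 34
'l': a..z range, 26 + ord('l') − ord('a') = 37
'Q': A..Z range, ord('Q') − ord('A') = 16
'g': a..z range, 26 + ord('g') − ord('a') = 32

Answer: 34 37 16 32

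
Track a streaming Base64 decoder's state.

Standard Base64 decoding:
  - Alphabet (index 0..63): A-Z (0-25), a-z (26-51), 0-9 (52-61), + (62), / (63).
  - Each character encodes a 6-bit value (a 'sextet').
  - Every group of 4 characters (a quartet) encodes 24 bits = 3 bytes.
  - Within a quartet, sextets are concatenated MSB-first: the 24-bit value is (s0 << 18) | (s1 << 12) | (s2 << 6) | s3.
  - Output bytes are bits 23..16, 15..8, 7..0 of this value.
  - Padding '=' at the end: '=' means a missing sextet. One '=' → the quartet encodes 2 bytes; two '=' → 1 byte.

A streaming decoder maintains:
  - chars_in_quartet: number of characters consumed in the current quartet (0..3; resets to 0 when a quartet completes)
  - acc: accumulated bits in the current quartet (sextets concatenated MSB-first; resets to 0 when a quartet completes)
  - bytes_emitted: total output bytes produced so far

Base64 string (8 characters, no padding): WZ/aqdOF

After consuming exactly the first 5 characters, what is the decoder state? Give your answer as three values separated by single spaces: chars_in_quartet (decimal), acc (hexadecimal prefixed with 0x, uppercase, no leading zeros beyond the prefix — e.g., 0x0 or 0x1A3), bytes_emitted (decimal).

Answer: 1 0x2A 3

Derivation:
After char 0 ('W'=22): chars_in_quartet=1 acc=0x16 bytes_emitted=0
After char 1 ('Z'=25): chars_in_quartet=2 acc=0x599 bytes_emitted=0
After char 2 ('/'=63): chars_in_quartet=3 acc=0x1667F bytes_emitted=0
After char 3 ('a'=26): chars_in_quartet=4 acc=0x599FDA -> emit 59 9F DA, reset; bytes_emitted=3
After char 4 ('q'=42): chars_in_quartet=1 acc=0x2A bytes_emitted=3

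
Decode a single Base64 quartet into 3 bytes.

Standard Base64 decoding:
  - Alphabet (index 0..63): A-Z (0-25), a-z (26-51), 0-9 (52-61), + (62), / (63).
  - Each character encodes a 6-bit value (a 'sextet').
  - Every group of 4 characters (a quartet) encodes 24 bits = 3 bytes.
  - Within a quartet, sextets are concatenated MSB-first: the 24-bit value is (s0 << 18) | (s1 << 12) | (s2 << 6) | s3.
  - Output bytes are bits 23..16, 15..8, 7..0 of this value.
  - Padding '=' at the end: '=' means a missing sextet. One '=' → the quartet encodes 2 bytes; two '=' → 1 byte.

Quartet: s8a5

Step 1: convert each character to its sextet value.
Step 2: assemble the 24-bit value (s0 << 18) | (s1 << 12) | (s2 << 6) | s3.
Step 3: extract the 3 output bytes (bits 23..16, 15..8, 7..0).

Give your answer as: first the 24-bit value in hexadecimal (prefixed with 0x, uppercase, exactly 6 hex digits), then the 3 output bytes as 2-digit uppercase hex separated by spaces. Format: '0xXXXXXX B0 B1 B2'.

Answer: 0xB3C6B9 B3 C6 B9

Derivation:
Sextets: s=44, 8=60, a=26, 5=57
24-bit: (44<<18) | (60<<12) | (26<<6) | 57
      = 0xB00000 | 0x03C000 | 0x000680 | 0x000039
      = 0xB3C6B9
Bytes: (v>>16)&0xFF=B3, (v>>8)&0xFF=C6, v&0xFF=B9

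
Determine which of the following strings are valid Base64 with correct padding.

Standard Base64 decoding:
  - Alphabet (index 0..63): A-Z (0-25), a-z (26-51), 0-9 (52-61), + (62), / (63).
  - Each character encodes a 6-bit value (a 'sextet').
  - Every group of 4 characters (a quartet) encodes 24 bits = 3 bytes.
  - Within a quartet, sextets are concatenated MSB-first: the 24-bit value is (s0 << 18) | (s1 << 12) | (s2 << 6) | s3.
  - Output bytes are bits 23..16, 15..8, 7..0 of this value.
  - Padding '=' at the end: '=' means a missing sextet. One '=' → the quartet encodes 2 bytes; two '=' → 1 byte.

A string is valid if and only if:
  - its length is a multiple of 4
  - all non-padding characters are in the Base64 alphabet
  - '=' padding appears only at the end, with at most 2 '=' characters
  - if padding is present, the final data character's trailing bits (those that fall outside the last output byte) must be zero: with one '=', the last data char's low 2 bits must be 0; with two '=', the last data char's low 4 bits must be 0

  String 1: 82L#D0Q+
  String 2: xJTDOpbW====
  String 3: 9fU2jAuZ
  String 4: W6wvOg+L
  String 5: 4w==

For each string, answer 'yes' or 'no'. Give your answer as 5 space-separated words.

Answer: no no yes yes yes

Derivation:
String 1: '82L#D0Q+' → invalid (bad char(s): ['#'])
String 2: 'xJTDOpbW====' → invalid (4 pad chars (max 2))
String 3: '9fU2jAuZ' → valid
String 4: 'W6wvOg+L' → valid
String 5: '4w==' → valid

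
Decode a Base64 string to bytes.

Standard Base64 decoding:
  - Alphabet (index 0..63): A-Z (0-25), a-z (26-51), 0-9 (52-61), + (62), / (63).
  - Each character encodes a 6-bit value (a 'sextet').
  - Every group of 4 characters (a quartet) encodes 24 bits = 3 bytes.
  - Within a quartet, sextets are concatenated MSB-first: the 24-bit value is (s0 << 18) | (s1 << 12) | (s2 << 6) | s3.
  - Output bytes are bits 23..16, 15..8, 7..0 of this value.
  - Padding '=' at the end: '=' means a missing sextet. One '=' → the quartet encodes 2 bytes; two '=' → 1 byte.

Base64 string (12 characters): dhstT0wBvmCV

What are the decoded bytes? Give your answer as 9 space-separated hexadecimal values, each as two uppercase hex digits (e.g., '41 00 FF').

After char 0 ('d'=29): chars_in_quartet=1 acc=0x1D bytes_emitted=0
After char 1 ('h'=33): chars_in_quartet=2 acc=0x761 bytes_emitted=0
After char 2 ('s'=44): chars_in_quartet=3 acc=0x1D86C bytes_emitted=0
After char 3 ('t'=45): chars_in_quartet=4 acc=0x761B2D -> emit 76 1B 2D, reset; bytes_emitted=3
After char 4 ('T'=19): chars_in_quartet=1 acc=0x13 bytes_emitted=3
After char 5 ('0'=52): chars_in_quartet=2 acc=0x4F4 bytes_emitted=3
After char 6 ('w'=48): chars_in_quartet=3 acc=0x13D30 bytes_emitted=3
After char 7 ('B'=1): chars_in_quartet=4 acc=0x4F4C01 -> emit 4F 4C 01, reset; bytes_emitted=6
After char 8 ('v'=47): chars_in_quartet=1 acc=0x2F bytes_emitted=6
After char 9 ('m'=38): chars_in_quartet=2 acc=0xBE6 bytes_emitted=6
After char 10 ('C'=2): chars_in_quartet=3 acc=0x2F982 bytes_emitted=6
After char 11 ('V'=21): chars_in_quartet=4 acc=0xBE6095 -> emit BE 60 95, reset; bytes_emitted=9

Answer: 76 1B 2D 4F 4C 01 BE 60 95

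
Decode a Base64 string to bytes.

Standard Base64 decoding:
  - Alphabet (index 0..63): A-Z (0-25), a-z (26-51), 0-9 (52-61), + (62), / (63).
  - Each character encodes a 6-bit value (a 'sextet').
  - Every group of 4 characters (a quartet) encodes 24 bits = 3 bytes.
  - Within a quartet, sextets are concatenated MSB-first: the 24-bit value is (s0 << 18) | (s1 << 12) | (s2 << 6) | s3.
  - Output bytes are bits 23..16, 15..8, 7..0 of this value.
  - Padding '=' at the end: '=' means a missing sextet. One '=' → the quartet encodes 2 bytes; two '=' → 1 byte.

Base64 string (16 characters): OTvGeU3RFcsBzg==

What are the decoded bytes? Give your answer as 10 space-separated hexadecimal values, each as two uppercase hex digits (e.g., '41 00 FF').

Answer: 39 3B C6 79 4D D1 15 CB 01 CE

Derivation:
After char 0 ('O'=14): chars_in_quartet=1 acc=0xE bytes_emitted=0
After char 1 ('T'=19): chars_in_quartet=2 acc=0x393 bytes_emitted=0
After char 2 ('v'=47): chars_in_quartet=3 acc=0xE4EF bytes_emitted=0
After char 3 ('G'=6): chars_in_quartet=4 acc=0x393BC6 -> emit 39 3B C6, reset; bytes_emitted=3
After char 4 ('e'=30): chars_in_quartet=1 acc=0x1E bytes_emitted=3
After char 5 ('U'=20): chars_in_quartet=2 acc=0x794 bytes_emitted=3
After char 6 ('3'=55): chars_in_quartet=3 acc=0x1E537 bytes_emitted=3
After char 7 ('R'=17): chars_in_quartet=4 acc=0x794DD1 -> emit 79 4D D1, reset; bytes_emitted=6
After char 8 ('F'=5): chars_in_quartet=1 acc=0x5 bytes_emitted=6
After char 9 ('c'=28): chars_in_quartet=2 acc=0x15C bytes_emitted=6
After char 10 ('s'=44): chars_in_quartet=3 acc=0x572C bytes_emitted=6
After char 11 ('B'=1): chars_in_quartet=4 acc=0x15CB01 -> emit 15 CB 01, reset; bytes_emitted=9
After char 12 ('z'=51): chars_in_quartet=1 acc=0x33 bytes_emitted=9
After char 13 ('g'=32): chars_in_quartet=2 acc=0xCE0 bytes_emitted=9
Padding '==': partial quartet acc=0xCE0 -> emit CE; bytes_emitted=10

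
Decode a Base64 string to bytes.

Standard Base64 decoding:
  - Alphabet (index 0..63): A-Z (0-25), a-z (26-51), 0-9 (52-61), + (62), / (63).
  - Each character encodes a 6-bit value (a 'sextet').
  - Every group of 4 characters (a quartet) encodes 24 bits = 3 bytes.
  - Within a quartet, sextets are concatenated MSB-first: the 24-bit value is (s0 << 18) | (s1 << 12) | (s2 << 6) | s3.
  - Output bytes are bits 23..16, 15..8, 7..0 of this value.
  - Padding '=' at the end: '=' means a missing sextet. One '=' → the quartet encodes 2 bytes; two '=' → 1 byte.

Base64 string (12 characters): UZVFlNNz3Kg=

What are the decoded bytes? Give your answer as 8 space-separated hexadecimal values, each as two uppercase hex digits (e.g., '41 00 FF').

After char 0 ('U'=20): chars_in_quartet=1 acc=0x14 bytes_emitted=0
After char 1 ('Z'=25): chars_in_quartet=2 acc=0x519 bytes_emitted=0
After char 2 ('V'=21): chars_in_quartet=3 acc=0x14655 bytes_emitted=0
After char 3 ('F'=5): chars_in_quartet=4 acc=0x519545 -> emit 51 95 45, reset; bytes_emitted=3
After char 4 ('l'=37): chars_in_quartet=1 acc=0x25 bytes_emitted=3
After char 5 ('N'=13): chars_in_quartet=2 acc=0x94D bytes_emitted=3
After char 6 ('N'=13): chars_in_quartet=3 acc=0x2534D bytes_emitted=3
After char 7 ('z'=51): chars_in_quartet=4 acc=0x94D373 -> emit 94 D3 73, reset; bytes_emitted=6
After char 8 ('3'=55): chars_in_quartet=1 acc=0x37 bytes_emitted=6
After char 9 ('K'=10): chars_in_quartet=2 acc=0xDCA bytes_emitted=6
After char 10 ('g'=32): chars_in_quartet=3 acc=0x372A0 bytes_emitted=6
Padding '=': partial quartet acc=0x372A0 -> emit DC A8; bytes_emitted=8

Answer: 51 95 45 94 D3 73 DC A8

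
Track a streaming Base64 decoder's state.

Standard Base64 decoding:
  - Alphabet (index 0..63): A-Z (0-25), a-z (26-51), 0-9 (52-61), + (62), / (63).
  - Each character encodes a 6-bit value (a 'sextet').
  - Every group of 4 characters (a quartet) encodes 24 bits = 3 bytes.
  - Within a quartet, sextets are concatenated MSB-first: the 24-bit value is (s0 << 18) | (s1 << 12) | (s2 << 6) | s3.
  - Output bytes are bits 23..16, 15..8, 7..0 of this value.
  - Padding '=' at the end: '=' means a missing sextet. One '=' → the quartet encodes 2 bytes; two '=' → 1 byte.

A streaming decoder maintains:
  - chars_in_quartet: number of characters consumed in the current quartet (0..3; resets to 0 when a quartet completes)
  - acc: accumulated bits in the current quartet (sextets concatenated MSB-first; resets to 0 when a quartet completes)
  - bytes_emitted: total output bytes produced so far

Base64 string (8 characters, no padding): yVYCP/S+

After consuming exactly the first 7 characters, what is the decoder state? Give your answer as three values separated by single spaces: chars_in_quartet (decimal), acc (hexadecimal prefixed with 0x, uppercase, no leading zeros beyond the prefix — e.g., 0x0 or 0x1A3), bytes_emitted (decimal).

After char 0 ('y'=50): chars_in_quartet=1 acc=0x32 bytes_emitted=0
After char 1 ('V'=21): chars_in_quartet=2 acc=0xC95 bytes_emitted=0
After char 2 ('Y'=24): chars_in_quartet=3 acc=0x32558 bytes_emitted=0
After char 3 ('C'=2): chars_in_quartet=4 acc=0xC95602 -> emit C9 56 02, reset; bytes_emitted=3
After char 4 ('P'=15): chars_in_quartet=1 acc=0xF bytes_emitted=3
After char 5 ('/'=63): chars_in_quartet=2 acc=0x3FF bytes_emitted=3
After char 6 ('S'=18): chars_in_quartet=3 acc=0xFFD2 bytes_emitted=3

Answer: 3 0xFFD2 3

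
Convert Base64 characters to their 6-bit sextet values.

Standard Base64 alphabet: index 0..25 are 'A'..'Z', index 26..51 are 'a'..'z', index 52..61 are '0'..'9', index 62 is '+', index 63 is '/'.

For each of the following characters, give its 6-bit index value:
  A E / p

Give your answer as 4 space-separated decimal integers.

Answer: 0 4 63 41

Derivation:
'A': A..Z range, ord('A') − ord('A') = 0
'E': A..Z range, ord('E') − ord('A') = 4
'/': index 63
'p': a..z range, 26 + ord('p') − ord('a') = 41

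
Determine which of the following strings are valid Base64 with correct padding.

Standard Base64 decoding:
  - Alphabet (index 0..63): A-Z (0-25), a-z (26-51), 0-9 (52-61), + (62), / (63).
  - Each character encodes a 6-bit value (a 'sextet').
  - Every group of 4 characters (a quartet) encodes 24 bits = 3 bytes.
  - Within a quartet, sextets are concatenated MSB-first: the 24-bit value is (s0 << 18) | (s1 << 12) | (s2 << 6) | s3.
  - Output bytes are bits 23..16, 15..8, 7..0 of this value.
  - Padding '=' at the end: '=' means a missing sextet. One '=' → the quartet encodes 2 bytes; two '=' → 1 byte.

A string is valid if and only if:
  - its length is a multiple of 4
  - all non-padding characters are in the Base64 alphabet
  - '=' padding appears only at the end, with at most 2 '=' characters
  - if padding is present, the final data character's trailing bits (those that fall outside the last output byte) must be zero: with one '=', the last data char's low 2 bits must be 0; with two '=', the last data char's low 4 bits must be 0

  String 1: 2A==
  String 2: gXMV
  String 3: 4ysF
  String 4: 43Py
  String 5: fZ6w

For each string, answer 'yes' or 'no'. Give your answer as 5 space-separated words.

Answer: yes yes yes yes yes

Derivation:
String 1: '2A==' → valid
String 2: 'gXMV' → valid
String 3: '4ysF' → valid
String 4: '43Py' → valid
String 5: 'fZ6w' → valid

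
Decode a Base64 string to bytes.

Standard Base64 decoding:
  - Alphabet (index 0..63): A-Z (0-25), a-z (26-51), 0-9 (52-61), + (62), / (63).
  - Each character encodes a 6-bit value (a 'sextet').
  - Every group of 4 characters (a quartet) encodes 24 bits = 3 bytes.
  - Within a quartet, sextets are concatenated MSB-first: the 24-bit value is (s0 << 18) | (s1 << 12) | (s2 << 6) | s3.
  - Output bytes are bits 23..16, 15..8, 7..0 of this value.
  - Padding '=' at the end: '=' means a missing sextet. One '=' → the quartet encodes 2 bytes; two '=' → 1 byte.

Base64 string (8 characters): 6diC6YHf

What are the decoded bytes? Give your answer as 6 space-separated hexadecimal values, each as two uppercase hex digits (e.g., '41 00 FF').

After char 0 ('6'=58): chars_in_quartet=1 acc=0x3A bytes_emitted=0
After char 1 ('d'=29): chars_in_quartet=2 acc=0xE9D bytes_emitted=0
After char 2 ('i'=34): chars_in_quartet=3 acc=0x3A762 bytes_emitted=0
After char 3 ('C'=2): chars_in_quartet=4 acc=0xE9D882 -> emit E9 D8 82, reset; bytes_emitted=3
After char 4 ('6'=58): chars_in_quartet=1 acc=0x3A bytes_emitted=3
After char 5 ('Y'=24): chars_in_quartet=2 acc=0xE98 bytes_emitted=3
After char 6 ('H'=7): chars_in_quartet=3 acc=0x3A607 bytes_emitted=3
After char 7 ('f'=31): chars_in_quartet=4 acc=0xE981DF -> emit E9 81 DF, reset; bytes_emitted=6

Answer: E9 D8 82 E9 81 DF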